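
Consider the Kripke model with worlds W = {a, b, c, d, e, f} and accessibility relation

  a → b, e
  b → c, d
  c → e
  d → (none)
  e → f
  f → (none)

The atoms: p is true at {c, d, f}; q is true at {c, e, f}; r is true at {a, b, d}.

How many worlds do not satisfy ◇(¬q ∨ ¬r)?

a: successors {b, e}; ¬q ∨ ¬r there: b:T, e:T. ✓
b: successors {c, d}; ¬q ∨ ¬r there: c:T, d:T. ✓
c: successors {e}; ¬q ∨ ¬r there: e:T. ✓
d: no successors, so ◇(¬q ∨ ¬r) fails. ✗
e: successors {f}; ¬q ∨ ¬r there: f:T. ✓
f: no successors, so ◇(¬q ∨ ¬r) fails. ✗
Satisfying worlds: {a, b, c, e}.
So ◇(¬q ∨ ¬r) fails at the other 2 worlds.

2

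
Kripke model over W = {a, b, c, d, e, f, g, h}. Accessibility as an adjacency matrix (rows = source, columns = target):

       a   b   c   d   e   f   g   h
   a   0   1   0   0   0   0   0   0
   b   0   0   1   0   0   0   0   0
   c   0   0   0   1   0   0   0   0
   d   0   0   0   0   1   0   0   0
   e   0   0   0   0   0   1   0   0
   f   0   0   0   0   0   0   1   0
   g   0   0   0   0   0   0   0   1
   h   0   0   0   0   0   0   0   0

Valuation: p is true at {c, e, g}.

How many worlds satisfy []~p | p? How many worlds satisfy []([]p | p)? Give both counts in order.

5 and 8

For []~p | p:
a: []~p is T, p is F. ✓
b: []~p is F, p is F. ✗
c: []~p is T, p is T. ✓
d: []~p is F, p is F. ✗
e: []~p is T, p is T. ✓
f: []~p is F, p is F. ✗
g: []~p is T, p is T. ✓
h: []~p is T, p is F. ✓
— 5 worlds.
For []([]p | p):
a: successors {b}; []p | p there: b:T. ✓
b: successors {c}; []p | p there: c:T. ✓
c: successors {d}; []p | p there: d:T. ✓
d: successors {e}; []p | p there: e:T. ✓
e: successors {f}; []p | p there: f:T. ✓
f: successors {g}; []p | p there: g:T. ✓
g: successors {h}; []p | p there: h:T. ✓
h: no successors, so []([]p | p) holds vacuously. ✓
— 8 worlds.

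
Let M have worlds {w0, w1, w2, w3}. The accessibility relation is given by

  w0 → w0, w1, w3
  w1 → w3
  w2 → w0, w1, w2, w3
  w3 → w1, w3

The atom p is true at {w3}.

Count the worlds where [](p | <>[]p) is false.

w0: successors {w0, w1, w3}; p | <>[]p there: w0:T, w1:F, w3:T. ✗
w1: successors {w3}; p | <>[]p there: w3:T. ✓
w2: successors {w0, w1, w2, w3}; p | <>[]p there: w0:T, w1:F, w2:T, w3:T. ✗
w3: successors {w1, w3}; p | <>[]p there: w1:F, w3:T. ✗
Satisfying worlds: {w1}.
So [](p | <>[]p) fails at the other 3 worlds.

3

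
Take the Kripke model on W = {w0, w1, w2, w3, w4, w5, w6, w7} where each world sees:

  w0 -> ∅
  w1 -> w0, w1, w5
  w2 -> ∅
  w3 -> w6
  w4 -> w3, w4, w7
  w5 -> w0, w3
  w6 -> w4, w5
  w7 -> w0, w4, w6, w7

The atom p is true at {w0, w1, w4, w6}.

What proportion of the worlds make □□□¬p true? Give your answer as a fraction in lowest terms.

1/4

w0: no successors, so □□□¬p holds vacuously. ✓
w1: successors {w0, w1, w5}; □□¬p there: w0:T, w1:F, w5:F. ✗
w2: no successors, so □□□¬p holds vacuously. ✓
w3: successors {w6}; □□¬p there: w6:F. ✗
w4: successors {w3, w4, w7}; □□¬p there: w3:F, w4:F, w7:F. ✗
w5: successors {w0, w3}; □□¬p there: w0:T, w3:F. ✗
w6: successors {w4, w5}; □□¬p there: w4:F, w5:F. ✗
w7: successors {w0, w4, w6, w7}; □□¬p there: w0:T, w4:F, w6:F, w7:F. ✗
That's 2 of 8 worlds, so 2/8 = 1/4.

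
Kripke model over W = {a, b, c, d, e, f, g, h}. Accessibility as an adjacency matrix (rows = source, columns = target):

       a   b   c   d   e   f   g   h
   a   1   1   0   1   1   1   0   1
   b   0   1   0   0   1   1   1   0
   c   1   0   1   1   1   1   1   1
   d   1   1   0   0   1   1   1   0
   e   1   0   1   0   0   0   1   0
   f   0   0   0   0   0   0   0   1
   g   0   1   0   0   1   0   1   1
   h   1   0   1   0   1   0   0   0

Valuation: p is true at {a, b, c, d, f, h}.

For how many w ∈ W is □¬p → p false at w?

0

a: □¬p is F, p is T. ✓
b: □¬p is F, p is T. ✓
c: □¬p is F, p is T. ✓
d: □¬p is F, p is T. ✓
e: □¬p is F, p is F. ✓
f: □¬p is F, p is T. ✓
g: □¬p is F, p is F. ✓
h: □¬p is F, p is T. ✓
Satisfying worlds: {a, b, c, d, e, f, g, h}.
So □¬p → p fails at the other 0 worlds.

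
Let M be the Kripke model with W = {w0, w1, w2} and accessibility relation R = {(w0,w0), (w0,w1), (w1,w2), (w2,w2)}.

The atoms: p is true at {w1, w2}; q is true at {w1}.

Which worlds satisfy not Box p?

{w0}

w0: Box p is F. ✓
w1: Box p is T. ✗
w2: Box p is T. ✗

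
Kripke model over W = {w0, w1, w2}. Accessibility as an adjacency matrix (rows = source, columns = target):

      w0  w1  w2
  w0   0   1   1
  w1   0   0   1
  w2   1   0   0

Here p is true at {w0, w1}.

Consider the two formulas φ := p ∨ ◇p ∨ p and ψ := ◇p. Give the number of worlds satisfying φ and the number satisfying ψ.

For p ∨ ◇p ∨ p:
w0: p is T, ◇p ∨ p is T. ✓
w1: p is T, ◇p ∨ p is T. ✓
w2: p is F, ◇p ∨ p is T. ✓
— 3 worlds.
For ◇p:
w0: successors {w1, w2}; p there: w1:T, w2:F. ✓
w1: successors {w2}; p there: w2:F. ✗
w2: successors {w0}; p there: w0:T. ✓
— 2 worlds.

3 and 2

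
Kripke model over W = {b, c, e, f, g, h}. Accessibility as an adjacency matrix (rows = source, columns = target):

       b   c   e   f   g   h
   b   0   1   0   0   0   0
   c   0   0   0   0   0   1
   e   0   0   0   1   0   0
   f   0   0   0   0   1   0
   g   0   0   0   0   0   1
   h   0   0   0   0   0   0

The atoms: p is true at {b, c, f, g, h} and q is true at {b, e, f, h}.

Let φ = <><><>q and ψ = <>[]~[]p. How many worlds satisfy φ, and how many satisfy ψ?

1 and 2

For <><><>q:
b: successors {c}; <><>q there: c:F. ✗
c: successors {h}; <><>q there: h:F. ✗
e: successors {f}; <><>q there: f:T. ✓
f: successors {g}; <><>q there: g:F. ✗
g: successors {h}; <><>q there: h:F. ✗
h: no successors, so <><><>q fails. ✗
— 1 world.
For <>[]~[]p:
b: successors {c}; []~[]p there: c:F. ✗
c: successors {h}; []~[]p there: h:T. ✓
e: successors {f}; []~[]p there: f:F. ✗
f: successors {g}; []~[]p there: g:F. ✗
g: successors {h}; []~[]p there: h:T. ✓
h: no successors, so <>[]~[]p fails. ✗
— 2 worlds.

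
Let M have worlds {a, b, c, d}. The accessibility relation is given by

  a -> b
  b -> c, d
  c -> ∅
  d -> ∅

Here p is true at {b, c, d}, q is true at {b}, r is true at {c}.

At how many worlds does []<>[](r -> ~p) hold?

a: successors {b}; <>[](r -> ~p) there: b:T. ✓
b: successors {c, d}; <>[](r -> ~p) there: c:F, d:F. ✗
c: no successors, so []<>[](r -> ~p) holds vacuously. ✓
d: no successors, so []<>[](r -> ~p) holds vacuously. ✓
Satisfying worlds: {a, c, d}.

3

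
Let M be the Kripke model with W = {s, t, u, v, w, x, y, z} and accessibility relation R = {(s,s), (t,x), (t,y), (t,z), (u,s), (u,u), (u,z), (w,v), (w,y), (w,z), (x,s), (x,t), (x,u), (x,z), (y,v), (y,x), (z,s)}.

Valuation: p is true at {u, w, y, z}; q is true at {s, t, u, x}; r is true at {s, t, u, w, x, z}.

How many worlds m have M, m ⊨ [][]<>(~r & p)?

s: successors {s}; []<>(~r & p) there: s:F. ✗
t: successors {x, y, z}; []<>(~r & p) there: x:F, y:F, z:F. ✗
u: successors {s, u, z}; []<>(~r & p) there: s:F, u:F, z:F. ✗
v: no successors, so [][]<>(~r & p) holds vacuously. ✓
w: successors {v, y, z}; []<>(~r & p) there: v:T, y:F, z:F. ✗
x: successors {s, t, u, z}; []<>(~r & p) there: s:F, t:F, u:F, z:F. ✗
y: successors {v, x}; []<>(~r & p) there: v:T, x:F. ✗
z: successors {s}; []<>(~r & p) there: s:F. ✗
Satisfying worlds: {v}.

1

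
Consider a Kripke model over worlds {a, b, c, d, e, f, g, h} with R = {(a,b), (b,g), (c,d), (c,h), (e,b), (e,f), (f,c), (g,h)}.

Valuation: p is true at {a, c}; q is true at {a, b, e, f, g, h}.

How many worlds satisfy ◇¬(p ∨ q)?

1

a: successors {b}; ¬(p ∨ q) there: b:F. ✗
b: successors {g}; ¬(p ∨ q) there: g:F. ✗
c: successors {d, h}; ¬(p ∨ q) there: d:T, h:F. ✓
d: no successors, so ◇¬(p ∨ q) fails. ✗
e: successors {b, f}; ¬(p ∨ q) there: b:F, f:F. ✗
f: successors {c}; ¬(p ∨ q) there: c:F. ✗
g: successors {h}; ¬(p ∨ q) there: h:F. ✗
h: no successors, so ◇¬(p ∨ q) fails. ✗
Satisfying worlds: {c}.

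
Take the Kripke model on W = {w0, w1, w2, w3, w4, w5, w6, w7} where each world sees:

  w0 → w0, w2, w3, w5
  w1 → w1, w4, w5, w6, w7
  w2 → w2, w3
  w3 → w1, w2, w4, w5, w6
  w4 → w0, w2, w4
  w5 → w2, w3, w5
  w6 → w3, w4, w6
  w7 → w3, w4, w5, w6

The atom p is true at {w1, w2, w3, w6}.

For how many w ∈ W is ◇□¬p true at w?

0

w0: successors {w0, w2, w3, w5}; □¬p there: w0:F, w2:F, w3:F, w5:F. ✗
w1: successors {w1, w4, w5, w6, w7}; □¬p there: w1:F, w4:F, w5:F, w6:F, w7:F. ✗
w2: successors {w2, w3}; □¬p there: w2:F, w3:F. ✗
w3: successors {w1, w2, w4, w5, w6}; □¬p there: w1:F, w2:F, w4:F, w5:F, w6:F. ✗
w4: successors {w0, w2, w4}; □¬p there: w0:F, w2:F, w4:F. ✗
w5: successors {w2, w3, w5}; □¬p there: w2:F, w3:F, w5:F. ✗
w6: successors {w3, w4, w6}; □¬p there: w3:F, w4:F, w6:F. ✗
w7: successors {w3, w4, w5, w6}; □¬p there: w3:F, w4:F, w5:F, w6:F. ✗
Satisfying worlds: ∅.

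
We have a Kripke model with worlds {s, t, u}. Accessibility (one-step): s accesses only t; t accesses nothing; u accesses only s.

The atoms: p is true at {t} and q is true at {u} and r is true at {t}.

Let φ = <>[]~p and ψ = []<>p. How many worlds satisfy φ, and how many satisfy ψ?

1 and 2

For <>[]~p:
s: successors {t}; []~p there: t:T. ✓
t: no successors, so <>[]~p fails. ✗
u: successors {s}; []~p there: s:F. ✗
— 1 world.
For []<>p:
s: successors {t}; <>p there: t:F. ✗
t: no successors, so []<>p holds vacuously. ✓
u: successors {s}; <>p there: s:T. ✓
— 2 worlds.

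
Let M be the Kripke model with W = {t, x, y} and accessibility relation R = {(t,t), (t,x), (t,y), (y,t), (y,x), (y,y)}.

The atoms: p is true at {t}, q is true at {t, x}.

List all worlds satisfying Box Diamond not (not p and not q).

{x}

t: successors {t, x, y}; Diamond not (not p and not q) there: t:T, x:F, y:T. ✗
x: no successors, so Box Diamond not (not p and not q) holds vacuously. ✓
y: successors {t, x, y}; Diamond not (not p and not q) there: t:T, x:F, y:T. ✗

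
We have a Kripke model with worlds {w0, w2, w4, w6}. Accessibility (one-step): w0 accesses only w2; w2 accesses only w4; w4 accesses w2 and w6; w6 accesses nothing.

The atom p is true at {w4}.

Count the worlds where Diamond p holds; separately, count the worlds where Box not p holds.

For Diamond p:
w0: successors {w2}; p there: w2:F. ✗
w2: successors {w4}; p there: w4:T. ✓
w4: successors {w2, w6}; p there: w2:F, w6:F. ✗
w6: no successors, so Diamond p fails. ✗
— 1 world.
For Box not p:
w0: successors {w2}; not p there: w2:T. ✓
w2: successors {w4}; not p there: w4:F. ✗
w4: successors {w2, w6}; not p there: w2:T, w6:T. ✓
w6: no successors, so Box not p holds vacuously. ✓
— 3 worlds.

1 and 3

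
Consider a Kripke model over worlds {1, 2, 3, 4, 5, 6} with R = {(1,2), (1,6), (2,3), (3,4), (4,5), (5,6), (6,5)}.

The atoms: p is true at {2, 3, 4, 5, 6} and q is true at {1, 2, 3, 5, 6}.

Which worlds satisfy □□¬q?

1: successors {2, 6}; □¬q there: 2:F, 6:F. ✗
2: successors {3}; □¬q there: 3:T. ✓
3: successors {4}; □¬q there: 4:F. ✗
4: successors {5}; □¬q there: 5:F. ✗
5: successors {6}; □¬q there: 6:F. ✗
6: successors {5}; □¬q there: 5:F. ✗

{2}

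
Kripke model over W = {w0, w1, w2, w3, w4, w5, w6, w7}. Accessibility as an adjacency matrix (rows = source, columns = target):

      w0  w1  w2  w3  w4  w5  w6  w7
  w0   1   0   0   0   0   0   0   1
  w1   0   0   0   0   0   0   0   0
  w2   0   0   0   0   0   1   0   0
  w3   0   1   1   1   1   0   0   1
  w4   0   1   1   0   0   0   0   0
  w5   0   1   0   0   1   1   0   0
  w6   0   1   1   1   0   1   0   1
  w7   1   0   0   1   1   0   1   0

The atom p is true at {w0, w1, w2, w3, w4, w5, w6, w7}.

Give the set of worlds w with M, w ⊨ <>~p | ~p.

∅

w0: <>~p is F, ~p is F. ✗
w1: <>~p is F, ~p is F. ✗
w2: <>~p is F, ~p is F. ✗
w3: <>~p is F, ~p is F. ✗
w4: <>~p is F, ~p is F. ✗
w5: <>~p is F, ~p is F. ✗
w6: <>~p is F, ~p is F. ✗
w7: <>~p is F, ~p is F. ✗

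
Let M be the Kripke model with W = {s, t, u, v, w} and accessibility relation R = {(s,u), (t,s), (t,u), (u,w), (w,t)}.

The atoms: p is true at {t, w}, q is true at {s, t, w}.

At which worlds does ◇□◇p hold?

{s, t}

s: successors {u}; □◇p there: u:T. ✓
t: successors {s, u}; □◇p there: s:T, u:T. ✓
u: successors {w}; □◇p there: w:F. ✗
v: no successors, so ◇□◇p fails. ✗
w: successors {t}; □◇p there: t:F. ✗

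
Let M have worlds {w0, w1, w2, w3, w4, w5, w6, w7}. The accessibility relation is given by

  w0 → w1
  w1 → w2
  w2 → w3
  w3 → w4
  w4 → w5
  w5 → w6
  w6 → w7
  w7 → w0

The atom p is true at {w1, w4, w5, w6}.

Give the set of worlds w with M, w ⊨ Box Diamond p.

{w2, w3, w4, w7}

w0: successors {w1}; Diamond p there: w1:F. ✗
w1: successors {w2}; Diamond p there: w2:F. ✗
w2: successors {w3}; Diamond p there: w3:T. ✓
w3: successors {w4}; Diamond p there: w4:T. ✓
w4: successors {w5}; Diamond p there: w5:T. ✓
w5: successors {w6}; Diamond p there: w6:F. ✗
w6: successors {w7}; Diamond p there: w7:F. ✗
w7: successors {w0}; Diamond p there: w0:T. ✓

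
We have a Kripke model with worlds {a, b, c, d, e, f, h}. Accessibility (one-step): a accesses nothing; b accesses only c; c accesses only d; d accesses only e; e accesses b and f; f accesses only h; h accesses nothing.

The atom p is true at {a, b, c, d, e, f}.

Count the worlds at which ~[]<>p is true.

2

a: []<>p is T. ✗
b: []<>p is T. ✗
c: []<>p is T. ✗
d: []<>p is T. ✗
e: []<>p is F. ✓
f: []<>p is F. ✓
h: []<>p is T. ✗
Satisfying worlds: {e, f}.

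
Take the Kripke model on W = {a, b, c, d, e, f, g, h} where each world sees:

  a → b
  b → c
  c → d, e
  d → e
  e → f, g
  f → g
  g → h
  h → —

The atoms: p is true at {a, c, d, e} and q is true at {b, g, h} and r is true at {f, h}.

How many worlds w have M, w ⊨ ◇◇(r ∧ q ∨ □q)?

4

a: successors {b}; ◇(r ∧ q ∨ □q) there: b:F. ✗
b: successors {c}; ◇(r ∧ q ∨ □q) there: c:F. ✗
c: successors {d, e}; ◇(r ∧ q ∨ □q) there: d:F, e:T. ✓
d: successors {e}; ◇(r ∧ q ∨ □q) there: e:T. ✓
e: successors {f, g}; ◇(r ∧ q ∨ □q) there: f:T, g:T. ✓
f: successors {g}; ◇(r ∧ q ∨ □q) there: g:T. ✓
g: successors {h}; ◇(r ∧ q ∨ □q) there: h:F. ✗
h: no successors, so ◇◇(r ∧ q ∨ □q) fails. ✗
Satisfying worlds: {c, d, e, f}.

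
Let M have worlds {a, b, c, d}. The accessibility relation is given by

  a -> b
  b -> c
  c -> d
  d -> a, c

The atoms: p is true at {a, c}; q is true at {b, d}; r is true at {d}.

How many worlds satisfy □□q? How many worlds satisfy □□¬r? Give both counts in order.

For □□q:
a: successors {b}; □q there: b:F. ✗
b: successors {c}; □q there: c:T. ✓
c: successors {d}; □q there: d:F. ✗
d: successors {a, c}; □q there: a:T, c:T. ✓
— 2 worlds.
For □□¬r:
a: successors {b}; □¬r there: b:T. ✓
b: successors {c}; □¬r there: c:F. ✗
c: successors {d}; □¬r there: d:T. ✓
d: successors {a, c}; □¬r there: a:T, c:F. ✗
— 2 worlds.

2 and 2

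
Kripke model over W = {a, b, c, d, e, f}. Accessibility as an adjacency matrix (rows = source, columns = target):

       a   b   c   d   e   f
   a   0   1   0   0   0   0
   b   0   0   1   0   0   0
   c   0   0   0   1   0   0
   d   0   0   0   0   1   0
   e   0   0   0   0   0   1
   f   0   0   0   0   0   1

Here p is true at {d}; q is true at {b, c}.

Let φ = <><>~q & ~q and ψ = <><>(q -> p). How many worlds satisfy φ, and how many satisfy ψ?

3 and 5

For <><>~q & ~q:
a: <><>~q is F, ~q is T. ✗
b: <><>~q is T, ~q is F. ✗
c: <><>~q is T, ~q is F. ✗
d: <><>~q is T, ~q is T. ✓
e: <><>~q is T, ~q is T. ✓
f: <><>~q is T, ~q is T. ✓
— 3 worlds.
For <><>(q -> p):
a: successors {b}; <>(q -> p) there: b:F. ✗
b: successors {c}; <>(q -> p) there: c:T. ✓
c: successors {d}; <>(q -> p) there: d:T. ✓
d: successors {e}; <>(q -> p) there: e:T. ✓
e: successors {f}; <>(q -> p) there: f:T. ✓
f: successors {f}; <>(q -> p) there: f:T. ✓
— 5 worlds.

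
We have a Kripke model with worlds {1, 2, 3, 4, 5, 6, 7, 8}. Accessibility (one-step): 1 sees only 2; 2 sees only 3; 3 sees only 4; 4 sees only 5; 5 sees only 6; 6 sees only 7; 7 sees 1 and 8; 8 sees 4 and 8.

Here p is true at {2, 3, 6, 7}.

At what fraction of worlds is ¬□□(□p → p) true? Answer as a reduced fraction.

3/8

1: □□(□p → p) is T. ✗
2: □□(□p → p) is T. ✗
3: □□(□p → p) is F. ✓
4: □□(□p → p) is T. ✗
5: □□(□p → p) is T. ✗
6: □□(□p → p) is F. ✓
7: □□(□p → p) is T. ✗
8: □□(□p → p) is F. ✓
That's 3 of 8 worlds, so 3/8.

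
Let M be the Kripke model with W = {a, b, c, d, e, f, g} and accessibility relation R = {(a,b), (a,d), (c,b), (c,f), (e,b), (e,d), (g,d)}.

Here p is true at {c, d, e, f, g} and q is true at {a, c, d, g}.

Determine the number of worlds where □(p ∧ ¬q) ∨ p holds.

a: □(p ∧ ¬q) is F, p is F. ✗
b: □(p ∧ ¬q) is T, p is F. ✓
c: □(p ∧ ¬q) is F, p is T. ✓
d: □(p ∧ ¬q) is T, p is T. ✓
e: □(p ∧ ¬q) is F, p is T. ✓
f: □(p ∧ ¬q) is T, p is T. ✓
g: □(p ∧ ¬q) is F, p is T. ✓
Satisfying worlds: {b, c, d, e, f, g}.

6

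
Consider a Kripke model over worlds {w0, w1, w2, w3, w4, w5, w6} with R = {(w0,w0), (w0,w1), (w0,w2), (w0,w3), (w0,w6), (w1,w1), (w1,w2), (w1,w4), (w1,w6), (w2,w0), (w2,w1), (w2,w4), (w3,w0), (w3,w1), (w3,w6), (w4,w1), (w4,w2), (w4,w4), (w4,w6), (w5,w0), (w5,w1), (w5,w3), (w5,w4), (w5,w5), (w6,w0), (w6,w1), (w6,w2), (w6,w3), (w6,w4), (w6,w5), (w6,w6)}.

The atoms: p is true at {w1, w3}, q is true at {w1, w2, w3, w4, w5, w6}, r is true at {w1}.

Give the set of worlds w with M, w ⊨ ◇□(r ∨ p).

∅

w0: successors {w0, w1, w2, w3, w6}; □(r ∨ p) there: w0:F, w1:F, w2:F, w3:F, w6:F. ✗
w1: successors {w1, w2, w4, w6}; □(r ∨ p) there: w1:F, w2:F, w4:F, w6:F. ✗
w2: successors {w0, w1, w4}; □(r ∨ p) there: w0:F, w1:F, w4:F. ✗
w3: successors {w0, w1, w6}; □(r ∨ p) there: w0:F, w1:F, w6:F. ✗
w4: successors {w1, w2, w4, w6}; □(r ∨ p) there: w1:F, w2:F, w4:F, w6:F. ✗
w5: successors {w0, w1, w3, w4, w5}; □(r ∨ p) there: w0:F, w1:F, w3:F, w4:F, w5:F. ✗
w6: successors {w0, w1, w2, w3, w4, w5, w6}; □(r ∨ p) there: w0:F, w1:F, w2:F, w3:F, w4:F, w5:F, w6:F. ✗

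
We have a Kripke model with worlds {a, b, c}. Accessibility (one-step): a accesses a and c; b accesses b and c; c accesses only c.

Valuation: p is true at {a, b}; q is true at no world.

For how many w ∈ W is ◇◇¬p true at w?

a: successors {a, c}; ◇¬p there: a:T, c:T. ✓
b: successors {b, c}; ◇¬p there: b:T, c:T. ✓
c: successors {c}; ◇¬p there: c:T. ✓
Satisfying worlds: {a, b, c}.

3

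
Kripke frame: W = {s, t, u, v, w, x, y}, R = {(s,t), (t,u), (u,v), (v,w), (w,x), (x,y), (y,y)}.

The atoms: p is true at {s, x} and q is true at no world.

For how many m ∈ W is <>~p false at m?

1

s: successors {t}; ~p there: t:T. ✓
t: successors {u}; ~p there: u:T. ✓
u: successors {v}; ~p there: v:T. ✓
v: successors {w}; ~p there: w:T. ✓
w: successors {x}; ~p there: x:F. ✗
x: successors {y}; ~p there: y:T. ✓
y: successors {y}; ~p there: y:T. ✓
Satisfying worlds: {s, t, u, v, x, y}.
So <>~p fails at the other 1 world.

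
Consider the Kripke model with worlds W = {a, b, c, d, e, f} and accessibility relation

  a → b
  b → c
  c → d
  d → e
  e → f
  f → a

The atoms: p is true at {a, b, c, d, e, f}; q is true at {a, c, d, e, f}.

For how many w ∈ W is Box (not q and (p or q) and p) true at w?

a: successors {b}; not q and (p or q) and p there: b:T. ✓
b: successors {c}; not q and (p or q) and p there: c:F. ✗
c: successors {d}; not q and (p or q) and p there: d:F. ✗
d: successors {e}; not q and (p or q) and p there: e:F. ✗
e: successors {f}; not q and (p or q) and p there: f:F. ✗
f: successors {a}; not q and (p or q) and p there: a:F. ✗
Satisfying worlds: {a}.

1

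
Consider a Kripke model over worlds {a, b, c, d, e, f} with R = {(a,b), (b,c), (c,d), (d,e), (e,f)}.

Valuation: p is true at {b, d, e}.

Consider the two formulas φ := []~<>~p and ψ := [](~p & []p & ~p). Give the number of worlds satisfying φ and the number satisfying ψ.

4 and 3

For []~<>~p:
a: successors {b}; ~<>~p there: b:F. ✗
b: successors {c}; ~<>~p there: c:T. ✓
c: successors {d}; ~<>~p there: d:T. ✓
d: successors {e}; ~<>~p there: e:F. ✗
e: successors {f}; ~<>~p there: f:T. ✓
f: no successors, so []~<>~p holds vacuously. ✓
— 4 worlds.
For [](~p & []p & ~p):
a: successors {b}; ~p & []p & ~p there: b:F. ✗
b: successors {c}; ~p & []p & ~p there: c:T. ✓
c: successors {d}; ~p & []p & ~p there: d:F. ✗
d: successors {e}; ~p & []p & ~p there: e:F. ✗
e: successors {f}; ~p & []p & ~p there: f:T. ✓
f: no successors, so [](~p & []p & ~p) holds vacuously. ✓
— 3 worlds.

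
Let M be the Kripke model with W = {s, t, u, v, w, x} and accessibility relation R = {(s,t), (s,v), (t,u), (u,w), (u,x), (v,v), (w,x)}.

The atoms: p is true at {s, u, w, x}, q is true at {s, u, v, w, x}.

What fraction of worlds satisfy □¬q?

s: successors {t, v}; ¬q there: t:T, v:F. ✗
t: successors {u}; ¬q there: u:F. ✗
u: successors {w, x}; ¬q there: w:F, x:F. ✗
v: successors {v}; ¬q there: v:F. ✗
w: successors {x}; ¬q there: x:F. ✗
x: no successors, so □¬q holds vacuously. ✓
That's 1 of 6 worlds, so 1/6.

1/6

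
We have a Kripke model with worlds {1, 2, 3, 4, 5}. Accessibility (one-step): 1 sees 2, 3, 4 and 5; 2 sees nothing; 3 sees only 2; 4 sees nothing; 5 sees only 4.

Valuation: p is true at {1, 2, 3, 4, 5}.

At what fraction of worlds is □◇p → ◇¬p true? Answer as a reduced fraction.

3/5

1: □◇p is F, ◇¬p is F. ✓
2: □◇p is T, ◇¬p is F. ✗
3: □◇p is F, ◇¬p is F. ✓
4: □◇p is T, ◇¬p is F. ✗
5: □◇p is F, ◇¬p is F. ✓
That's 3 of 5 worlds, so 3/5.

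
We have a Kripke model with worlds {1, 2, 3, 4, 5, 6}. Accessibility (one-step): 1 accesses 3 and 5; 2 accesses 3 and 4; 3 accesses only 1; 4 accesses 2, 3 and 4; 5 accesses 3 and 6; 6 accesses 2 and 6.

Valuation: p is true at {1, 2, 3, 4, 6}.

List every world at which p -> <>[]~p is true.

1: p is T, <>[]~p is F. ✗
2: p is T, <>[]~p is F. ✗
3: p is T, <>[]~p is F. ✗
4: p is T, <>[]~p is F. ✗
5: p is F, <>[]~p is F. ✓
6: p is T, <>[]~p is F. ✗

{5}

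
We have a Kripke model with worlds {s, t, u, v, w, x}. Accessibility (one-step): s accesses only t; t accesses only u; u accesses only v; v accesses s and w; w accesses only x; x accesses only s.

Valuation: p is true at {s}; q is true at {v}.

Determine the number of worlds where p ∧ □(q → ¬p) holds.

s: p is T, □(q → ¬p) is T. ✓
t: p is F, □(q → ¬p) is T. ✗
u: p is F, □(q → ¬p) is T. ✗
v: p is F, □(q → ¬p) is T. ✗
w: p is F, □(q → ¬p) is T. ✗
x: p is F, □(q → ¬p) is T. ✗
Satisfying worlds: {s}.

1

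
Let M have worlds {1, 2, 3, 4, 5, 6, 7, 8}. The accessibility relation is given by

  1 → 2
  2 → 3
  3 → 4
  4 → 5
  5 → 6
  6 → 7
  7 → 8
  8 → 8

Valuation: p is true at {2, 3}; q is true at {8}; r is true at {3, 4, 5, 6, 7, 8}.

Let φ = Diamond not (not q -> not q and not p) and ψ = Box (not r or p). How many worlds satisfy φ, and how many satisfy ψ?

For Diamond not (not q -> not q and not p):
1: successors {2}; not (not q -> not q and not p) there: 2:T. ✓
2: successors {3}; not (not q -> not q and not p) there: 3:T. ✓
3: successors {4}; not (not q -> not q and not p) there: 4:F. ✗
4: successors {5}; not (not q -> not q and not p) there: 5:F. ✗
5: successors {6}; not (not q -> not q and not p) there: 6:F. ✗
6: successors {7}; not (not q -> not q and not p) there: 7:F. ✗
7: successors {8}; not (not q -> not q and not p) there: 8:F. ✗
8: successors {8}; not (not q -> not q and not p) there: 8:F. ✗
— 2 worlds.
For Box (not r or p):
1: successors {2}; not r or p there: 2:T. ✓
2: successors {3}; not r or p there: 3:T. ✓
3: successors {4}; not r or p there: 4:F. ✗
4: successors {5}; not r or p there: 5:F. ✗
5: successors {6}; not r or p there: 6:F. ✗
6: successors {7}; not r or p there: 7:F. ✗
7: successors {8}; not r or p there: 8:F. ✗
8: successors {8}; not r or p there: 8:F. ✗
— 2 worlds.

2 and 2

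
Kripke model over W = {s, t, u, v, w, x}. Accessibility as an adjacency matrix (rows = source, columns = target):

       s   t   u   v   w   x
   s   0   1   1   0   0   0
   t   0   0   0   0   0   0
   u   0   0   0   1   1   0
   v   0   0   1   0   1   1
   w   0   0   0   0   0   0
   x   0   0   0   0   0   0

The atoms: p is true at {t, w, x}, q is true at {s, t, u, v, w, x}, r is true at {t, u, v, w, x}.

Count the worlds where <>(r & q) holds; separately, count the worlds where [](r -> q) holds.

3 and 6

For <>(r & q):
s: successors {t, u}; r & q there: t:T, u:T. ✓
t: no successors, so <>(r & q) fails. ✗
u: successors {v, w}; r & q there: v:T, w:T. ✓
v: successors {u, w, x}; r & q there: u:T, w:T, x:T. ✓
w: no successors, so <>(r & q) fails. ✗
x: no successors, so <>(r & q) fails. ✗
— 3 worlds.
For [](r -> q):
s: successors {t, u}; r -> q there: t:T, u:T. ✓
t: no successors, so [](r -> q) holds vacuously. ✓
u: successors {v, w}; r -> q there: v:T, w:T. ✓
v: successors {u, w, x}; r -> q there: u:T, w:T, x:T. ✓
w: no successors, so [](r -> q) holds vacuously. ✓
x: no successors, so [](r -> q) holds vacuously. ✓
— 6 worlds.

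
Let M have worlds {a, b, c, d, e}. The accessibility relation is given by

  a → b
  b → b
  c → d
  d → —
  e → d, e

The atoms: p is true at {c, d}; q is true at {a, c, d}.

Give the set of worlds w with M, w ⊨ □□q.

{c, d}

a: successors {b}; □q there: b:F. ✗
b: successors {b}; □q there: b:F. ✗
c: successors {d}; □q there: d:T. ✓
d: no successors, so □□q holds vacuously. ✓
e: successors {d, e}; □q there: d:T, e:F. ✗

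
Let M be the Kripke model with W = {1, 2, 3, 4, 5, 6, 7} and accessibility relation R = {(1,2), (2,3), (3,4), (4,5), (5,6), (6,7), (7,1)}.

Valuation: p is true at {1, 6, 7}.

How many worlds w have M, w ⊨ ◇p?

3

1: successors {2}; p there: 2:F. ✗
2: successors {3}; p there: 3:F. ✗
3: successors {4}; p there: 4:F. ✗
4: successors {5}; p there: 5:F. ✗
5: successors {6}; p there: 6:T. ✓
6: successors {7}; p there: 7:T. ✓
7: successors {1}; p there: 1:T. ✓
Satisfying worlds: {5, 6, 7}.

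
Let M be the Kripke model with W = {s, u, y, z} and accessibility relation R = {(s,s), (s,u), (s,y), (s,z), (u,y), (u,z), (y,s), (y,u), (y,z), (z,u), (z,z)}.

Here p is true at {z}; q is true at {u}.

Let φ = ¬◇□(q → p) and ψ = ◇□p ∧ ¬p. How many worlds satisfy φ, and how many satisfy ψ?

1 and 0

For ¬◇□(q → p):
s: ◇□(q → p) is T. ✗
u: ◇□(q → p) is F. ✓
y: ◇□(q → p) is T. ✗
z: ◇□(q → p) is T. ✗
— 1 world.
For ◇□p ∧ ¬p:
s: ◇□p is F, ¬p is T. ✗
u: ◇□p is F, ¬p is T. ✗
y: ◇□p is F, ¬p is T. ✗
z: ◇□p is F, ¬p is F. ✗
— 0 worlds.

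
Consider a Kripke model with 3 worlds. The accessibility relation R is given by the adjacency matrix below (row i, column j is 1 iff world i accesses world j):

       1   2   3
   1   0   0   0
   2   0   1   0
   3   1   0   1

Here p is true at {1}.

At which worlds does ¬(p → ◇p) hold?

{1}

1: p → ◇p is F. ✓
2: p → ◇p is T. ✗
3: p → ◇p is T. ✗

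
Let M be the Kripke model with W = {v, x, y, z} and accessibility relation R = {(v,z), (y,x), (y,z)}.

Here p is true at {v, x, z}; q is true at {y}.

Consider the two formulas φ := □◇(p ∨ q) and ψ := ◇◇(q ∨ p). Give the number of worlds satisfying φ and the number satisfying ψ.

For □◇(p ∨ q):
v: successors {z}; ◇(p ∨ q) there: z:F. ✗
x: no successors, so □◇(p ∨ q) holds vacuously. ✓
y: successors {x, z}; ◇(p ∨ q) there: x:F, z:F. ✗
z: no successors, so □◇(p ∨ q) holds vacuously. ✓
— 2 worlds.
For ◇◇(q ∨ p):
v: successors {z}; ◇(q ∨ p) there: z:F. ✗
x: no successors, so ◇◇(q ∨ p) fails. ✗
y: successors {x, z}; ◇(q ∨ p) there: x:F, z:F. ✗
z: no successors, so ◇◇(q ∨ p) fails. ✗
— 0 worlds.

2 and 0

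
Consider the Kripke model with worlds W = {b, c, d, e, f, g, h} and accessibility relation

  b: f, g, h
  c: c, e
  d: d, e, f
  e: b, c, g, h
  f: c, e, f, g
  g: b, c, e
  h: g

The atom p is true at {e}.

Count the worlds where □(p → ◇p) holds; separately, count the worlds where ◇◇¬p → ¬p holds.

For □(p → ◇p):
b: successors {f, g, h}; p → ◇p there: f:T, g:T, h:T. ✓
c: successors {c, e}; p → ◇p there: c:T, e:F. ✗
d: successors {d, e, f}; p → ◇p there: d:T, e:F, f:T. ✗
e: successors {b, c, g, h}; p → ◇p there: b:T, c:T, g:T, h:T. ✓
f: successors {c, e, f, g}; p → ◇p there: c:T, e:F, f:T, g:T. ✗
g: successors {b, c, e}; p → ◇p there: b:T, c:T, e:F. ✗
h: successors {g}; p → ◇p there: g:T. ✓
— 3 worlds.
For ◇◇¬p → ¬p:
b: ◇◇¬p is T, ¬p is T. ✓
c: ◇◇¬p is T, ¬p is T. ✓
d: ◇◇¬p is T, ¬p is T. ✓
e: ◇◇¬p is T, ¬p is F. ✗
f: ◇◇¬p is T, ¬p is T. ✓
g: ◇◇¬p is T, ¬p is T. ✓
h: ◇◇¬p is T, ¬p is T. ✓
— 6 worlds.

3 and 6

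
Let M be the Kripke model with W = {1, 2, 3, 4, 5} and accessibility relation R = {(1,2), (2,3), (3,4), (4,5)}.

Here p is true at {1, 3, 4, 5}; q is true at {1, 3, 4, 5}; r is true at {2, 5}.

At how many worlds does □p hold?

4

1: successors {2}; p there: 2:F. ✗
2: successors {3}; p there: 3:T. ✓
3: successors {4}; p there: 4:T. ✓
4: successors {5}; p there: 5:T. ✓
5: no successors, so □p holds vacuously. ✓
Satisfying worlds: {2, 3, 4, 5}.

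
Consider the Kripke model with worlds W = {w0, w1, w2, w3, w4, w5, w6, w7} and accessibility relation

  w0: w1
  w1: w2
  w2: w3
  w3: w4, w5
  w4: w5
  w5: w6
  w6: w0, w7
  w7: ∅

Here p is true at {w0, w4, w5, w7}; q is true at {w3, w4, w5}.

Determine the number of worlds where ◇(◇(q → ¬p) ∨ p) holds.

w0: successors {w1}; ◇(q → ¬p) ∨ p there: w1:T. ✓
w1: successors {w2}; ◇(q → ¬p) ∨ p there: w2:T. ✓
w2: successors {w3}; ◇(q → ¬p) ∨ p there: w3:F. ✗
w3: successors {w4, w5}; ◇(q → ¬p) ∨ p there: w4:T, w5:T. ✓
w4: successors {w5}; ◇(q → ¬p) ∨ p there: w5:T. ✓
w5: successors {w6}; ◇(q → ¬p) ∨ p there: w6:T. ✓
w6: successors {w0, w7}; ◇(q → ¬p) ∨ p there: w0:T, w7:T. ✓
w7: no successors, so ◇(◇(q → ¬p) ∨ p) fails. ✗
Satisfying worlds: {w0, w1, w3, w4, w5, w6}.

6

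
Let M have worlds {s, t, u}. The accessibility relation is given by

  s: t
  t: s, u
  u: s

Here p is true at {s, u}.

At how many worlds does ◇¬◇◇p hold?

s: successors {t}; ¬◇◇p there: t:F. ✗
t: successors {s, u}; ¬◇◇p there: s:F, u:T. ✓
u: successors {s}; ¬◇◇p there: s:F. ✗
Satisfying worlds: {t}.

1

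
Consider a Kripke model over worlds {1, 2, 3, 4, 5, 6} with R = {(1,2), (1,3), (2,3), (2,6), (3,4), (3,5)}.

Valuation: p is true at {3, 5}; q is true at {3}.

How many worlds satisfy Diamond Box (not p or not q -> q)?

1: successors {2, 3}; Box (not p or not q -> q) there: 2:F, 3:F. ✗
2: successors {3, 6}; Box (not p or not q -> q) there: 3:F, 6:T. ✓
3: successors {4, 5}; Box (not p or not q -> q) there: 4:T, 5:T. ✓
4: no successors, so Diamond Box (not p or not q -> q) fails. ✗
5: no successors, so Diamond Box (not p or not q -> q) fails. ✗
6: no successors, so Diamond Box (not p or not q -> q) fails. ✗
Satisfying worlds: {2, 3}.

2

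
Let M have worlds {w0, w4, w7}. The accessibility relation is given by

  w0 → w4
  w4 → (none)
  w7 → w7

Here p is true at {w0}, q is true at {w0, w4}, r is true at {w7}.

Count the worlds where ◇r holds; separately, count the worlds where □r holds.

1 and 2

For ◇r:
w0: successors {w4}; r there: w4:F. ✗
w4: no successors, so ◇r fails. ✗
w7: successors {w7}; r there: w7:T. ✓
— 1 world.
For □r:
w0: successors {w4}; r there: w4:F. ✗
w4: no successors, so □r holds vacuously. ✓
w7: successors {w7}; r there: w7:T. ✓
— 2 worlds.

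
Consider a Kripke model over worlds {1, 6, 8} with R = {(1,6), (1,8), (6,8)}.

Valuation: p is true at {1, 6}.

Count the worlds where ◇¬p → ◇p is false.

1

1: ◇¬p is T, ◇p is T. ✓
6: ◇¬p is T, ◇p is F. ✗
8: ◇¬p is F, ◇p is F. ✓
Satisfying worlds: {1, 8}.
So ◇¬p → ◇p fails at the other 1 world.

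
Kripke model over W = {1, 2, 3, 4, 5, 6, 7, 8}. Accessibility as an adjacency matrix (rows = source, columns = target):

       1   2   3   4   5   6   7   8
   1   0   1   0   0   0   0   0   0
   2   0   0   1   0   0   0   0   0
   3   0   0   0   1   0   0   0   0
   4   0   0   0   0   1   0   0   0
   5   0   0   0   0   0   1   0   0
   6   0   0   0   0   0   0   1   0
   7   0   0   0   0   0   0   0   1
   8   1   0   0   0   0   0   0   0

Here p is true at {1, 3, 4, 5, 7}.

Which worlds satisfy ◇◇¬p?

{4, 6, 8}

1: successors {2}; ◇¬p there: 2:F. ✗
2: successors {3}; ◇¬p there: 3:F. ✗
3: successors {4}; ◇¬p there: 4:F. ✗
4: successors {5}; ◇¬p there: 5:T. ✓
5: successors {6}; ◇¬p there: 6:F. ✗
6: successors {7}; ◇¬p there: 7:T. ✓
7: successors {8}; ◇¬p there: 8:F. ✗
8: successors {1}; ◇¬p there: 1:T. ✓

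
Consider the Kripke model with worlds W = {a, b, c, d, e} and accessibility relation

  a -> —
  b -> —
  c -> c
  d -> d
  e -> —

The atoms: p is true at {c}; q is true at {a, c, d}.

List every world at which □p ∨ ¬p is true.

{a, b, c, d, e}

a: □p is T, ¬p is T. ✓
b: □p is T, ¬p is T. ✓
c: □p is T, ¬p is F. ✓
d: □p is F, ¬p is T. ✓
e: □p is T, ¬p is T. ✓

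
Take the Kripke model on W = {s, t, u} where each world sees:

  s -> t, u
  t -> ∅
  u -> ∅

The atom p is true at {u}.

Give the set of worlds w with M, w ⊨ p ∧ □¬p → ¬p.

{s, t}

s: p ∧ □¬p is F, ¬p is T. ✓
t: p ∧ □¬p is F, ¬p is T. ✓
u: p ∧ □¬p is T, ¬p is F. ✗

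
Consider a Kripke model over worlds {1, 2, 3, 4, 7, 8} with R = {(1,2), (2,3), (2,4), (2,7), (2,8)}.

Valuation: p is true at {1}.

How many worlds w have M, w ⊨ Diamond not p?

1: successors {2}; not p there: 2:T. ✓
2: successors {3, 4, 7, 8}; not p there: 3:T, 4:T, 7:T, 8:T. ✓
3: no successors, so Diamond not p fails. ✗
4: no successors, so Diamond not p fails. ✗
7: no successors, so Diamond not p fails. ✗
8: no successors, so Diamond not p fails. ✗
Satisfying worlds: {1, 2}.

2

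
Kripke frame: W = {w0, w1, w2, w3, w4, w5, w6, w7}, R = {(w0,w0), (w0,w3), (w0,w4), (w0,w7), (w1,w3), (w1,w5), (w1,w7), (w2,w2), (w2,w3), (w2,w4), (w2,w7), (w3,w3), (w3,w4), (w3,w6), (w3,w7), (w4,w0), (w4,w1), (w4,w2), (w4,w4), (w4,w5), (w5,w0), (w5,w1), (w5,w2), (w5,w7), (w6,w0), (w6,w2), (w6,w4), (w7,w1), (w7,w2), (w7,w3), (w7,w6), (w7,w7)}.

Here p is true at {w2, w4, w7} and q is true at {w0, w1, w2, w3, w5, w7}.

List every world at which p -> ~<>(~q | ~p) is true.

w0: p is F, ~<>(~q | ~p) is F. ✓
w1: p is F, ~<>(~q | ~p) is F. ✓
w2: p is T, ~<>(~q | ~p) is F. ✗
w3: p is F, ~<>(~q | ~p) is F. ✓
w4: p is T, ~<>(~q | ~p) is F. ✗
w5: p is F, ~<>(~q | ~p) is F. ✓
w6: p is F, ~<>(~q | ~p) is F. ✓
w7: p is T, ~<>(~q | ~p) is F. ✗

{w0, w1, w3, w5, w6}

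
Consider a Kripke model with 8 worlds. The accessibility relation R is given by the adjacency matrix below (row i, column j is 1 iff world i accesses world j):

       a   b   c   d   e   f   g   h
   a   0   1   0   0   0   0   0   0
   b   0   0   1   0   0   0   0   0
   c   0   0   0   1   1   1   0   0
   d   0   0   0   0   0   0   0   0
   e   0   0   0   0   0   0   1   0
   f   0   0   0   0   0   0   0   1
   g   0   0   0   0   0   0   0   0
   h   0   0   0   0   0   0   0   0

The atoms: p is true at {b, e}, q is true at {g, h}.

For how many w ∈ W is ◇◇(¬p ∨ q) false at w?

a: successors {b}; ◇(¬p ∨ q) there: b:T. ✓
b: successors {c}; ◇(¬p ∨ q) there: c:T. ✓
c: successors {d, e, f}; ◇(¬p ∨ q) there: d:F, e:T, f:T. ✓
d: no successors, so ◇◇(¬p ∨ q) fails. ✗
e: successors {g}; ◇(¬p ∨ q) there: g:F. ✗
f: successors {h}; ◇(¬p ∨ q) there: h:F. ✗
g: no successors, so ◇◇(¬p ∨ q) fails. ✗
h: no successors, so ◇◇(¬p ∨ q) fails. ✗
Satisfying worlds: {a, b, c}.
So ◇◇(¬p ∨ q) fails at the other 5 worlds.

5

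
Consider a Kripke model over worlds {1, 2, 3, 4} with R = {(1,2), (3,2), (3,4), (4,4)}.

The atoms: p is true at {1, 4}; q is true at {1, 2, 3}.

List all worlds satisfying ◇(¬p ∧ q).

1: successors {2}; ¬p ∧ q there: 2:T. ✓
2: no successors, so ◇(¬p ∧ q) fails. ✗
3: successors {2, 4}; ¬p ∧ q there: 2:T, 4:F. ✓
4: successors {4}; ¬p ∧ q there: 4:F. ✗

{1, 3}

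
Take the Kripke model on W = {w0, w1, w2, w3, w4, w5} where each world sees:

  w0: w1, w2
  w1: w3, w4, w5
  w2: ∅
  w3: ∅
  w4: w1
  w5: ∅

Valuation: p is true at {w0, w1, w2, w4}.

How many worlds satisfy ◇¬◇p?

w0: successors {w1, w2}; ¬◇p there: w1:F, w2:T. ✓
w1: successors {w3, w4, w5}; ¬◇p there: w3:T, w4:F, w5:T. ✓
w2: no successors, so ◇¬◇p fails. ✗
w3: no successors, so ◇¬◇p fails. ✗
w4: successors {w1}; ¬◇p there: w1:F. ✗
w5: no successors, so ◇¬◇p fails. ✗
Satisfying worlds: {w0, w1}.

2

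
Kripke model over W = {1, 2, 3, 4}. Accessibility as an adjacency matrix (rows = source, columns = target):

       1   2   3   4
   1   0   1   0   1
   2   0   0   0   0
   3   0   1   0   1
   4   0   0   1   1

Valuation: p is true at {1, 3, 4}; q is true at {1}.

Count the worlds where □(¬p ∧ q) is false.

1: successors {2, 4}; ¬p ∧ q there: 2:F, 4:F. ✗
2: no successors, so □(¬p ∧ q) holds vacuously. ✓
3: successors {2, 4}; ¬p ∧ q there: 2:F, 4:F. ✗
4: successors {3, 4}; ¬p ∧ q there: 3:F, 4:F. ✗
Satisfying worlds: {2}.
So □(¬p ∧ q) fails at the other 3 worlds.

3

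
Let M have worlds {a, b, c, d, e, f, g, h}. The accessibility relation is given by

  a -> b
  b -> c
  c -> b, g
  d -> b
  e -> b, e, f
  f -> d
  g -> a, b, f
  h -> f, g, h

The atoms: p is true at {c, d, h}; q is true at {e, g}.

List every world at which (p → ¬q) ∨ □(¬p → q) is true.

{a, b, c, d, e, f, g, h}

a: p → ¬q is T, □(¬p → q) is F. ✓
b: p → ¬q is T, □(¬p → q) is T. ✓
c: p → ¬q is T, □(¬p → q) is F. ✓
d: p → ¬q is T, □(¬p → q) is F. ✓
e: p → ¬q is T, □(¬p → q) is F. ✓
f: p → ¬q is T, □(¬p → q) is T. ✓
g: p → ¬q is T, □(¬p → q) is F. ✓
h: p → ¬q is T, □(¬p → q) is F. ✓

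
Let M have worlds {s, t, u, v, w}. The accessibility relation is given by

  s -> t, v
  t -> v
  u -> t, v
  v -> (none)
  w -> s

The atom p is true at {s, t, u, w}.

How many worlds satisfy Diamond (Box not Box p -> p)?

3

s: successors {t, v}; Box not Box p -> p there: t:T, v:F. ✓
t: successors {v}; Box not Box p -> p there: v:F. ✗
u: successors {t, v}; Box not Box p -> p there: t:T, v:F. ✓
v: no successors, so Diamond (Box not Box p -> p) fails. ✗
w: successors {s}; Box not Box p -> p there: s:T. ✓
Satisfying worlds: {s, u, w}.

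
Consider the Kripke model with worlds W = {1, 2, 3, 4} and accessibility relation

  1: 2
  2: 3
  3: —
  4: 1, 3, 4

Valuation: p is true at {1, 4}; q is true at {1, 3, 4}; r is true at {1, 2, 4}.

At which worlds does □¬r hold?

1: successors {2}; ¬r there: 2:F. ✗
2: successors {3}; ¬r there: 3:T. ✓
3: no successors, so □¬r holds vacuously. ✓
4: successors {1, 3, 4}; ¬r there: 1:F, 3:T, 4:F. ✗

{2, 3}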